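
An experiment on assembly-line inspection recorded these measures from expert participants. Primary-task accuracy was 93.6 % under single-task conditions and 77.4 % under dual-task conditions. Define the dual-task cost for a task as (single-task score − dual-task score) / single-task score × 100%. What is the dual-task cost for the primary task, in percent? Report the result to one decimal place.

Cost = (93.6 − 77.4) / 93.6 × 100%
     = 16.2000 / 93.6 × 100% = 17.3077%.
≈ 17.3%.

17.3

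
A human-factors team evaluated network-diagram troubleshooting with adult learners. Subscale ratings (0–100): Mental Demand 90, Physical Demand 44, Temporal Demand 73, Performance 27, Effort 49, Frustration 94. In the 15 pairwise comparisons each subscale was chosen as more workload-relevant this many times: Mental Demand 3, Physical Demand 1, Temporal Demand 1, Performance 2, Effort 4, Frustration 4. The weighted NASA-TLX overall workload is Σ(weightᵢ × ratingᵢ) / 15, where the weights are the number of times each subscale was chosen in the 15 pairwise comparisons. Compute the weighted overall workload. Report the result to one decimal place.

67.5

The tallies are the weights (they sum to 15).
Weighted sum = 3·90 + 1·44 + 1·73 + 2·27 + 4·49 + 4·94
            = 270 + 44 + 73 + 54 + 196 + 376 = 1013.
Overall workload = 1013 / 15 = 67.5333 ≈ 67.5.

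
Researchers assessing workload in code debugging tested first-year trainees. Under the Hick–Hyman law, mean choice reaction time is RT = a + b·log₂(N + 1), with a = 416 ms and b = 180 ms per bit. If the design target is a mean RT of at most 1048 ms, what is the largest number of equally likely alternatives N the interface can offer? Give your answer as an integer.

10

Set 416 + 180·log₂(N + 1) ≤ 1048.
log₂(N + 1) ≤ (1048 − 416) / 180 = 3.5111.
N + 1 ≤ 2^3.5111 = 11.4011.
N ≤ 10.4011, so the largest integer N is 10.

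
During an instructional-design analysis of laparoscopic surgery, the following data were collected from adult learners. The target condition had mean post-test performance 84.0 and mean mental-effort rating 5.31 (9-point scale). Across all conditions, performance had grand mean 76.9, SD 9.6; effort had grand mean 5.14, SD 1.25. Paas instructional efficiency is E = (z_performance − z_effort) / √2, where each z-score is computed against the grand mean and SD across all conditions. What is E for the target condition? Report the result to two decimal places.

0.43

z_performance = (84.0 − 76.9) / 9.6 = 7.1000 / 9.6 = 0.7396.
z_effort = (5.31 − 5.14) / 1.25 = 0.1700 / 1.25 = 0.1360.
z_P − z_E = 0.7396 − 0.1360 = 0.6036.
E = 0.6036 / √2 = 0.6036 / 1.41421 = 0.4268 ≈ 0.43.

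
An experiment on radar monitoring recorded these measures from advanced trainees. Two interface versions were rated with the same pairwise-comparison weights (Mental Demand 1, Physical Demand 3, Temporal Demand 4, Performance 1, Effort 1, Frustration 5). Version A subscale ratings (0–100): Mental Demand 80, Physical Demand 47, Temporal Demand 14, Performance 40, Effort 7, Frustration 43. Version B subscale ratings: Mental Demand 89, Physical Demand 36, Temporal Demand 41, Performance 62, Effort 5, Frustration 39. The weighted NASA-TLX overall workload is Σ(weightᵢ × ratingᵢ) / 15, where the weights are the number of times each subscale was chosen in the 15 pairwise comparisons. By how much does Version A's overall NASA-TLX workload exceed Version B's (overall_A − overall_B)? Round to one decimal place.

-5.6

Version A weighted sum = 1·80 + 3·47 + 4·14 + 1·40 + 1·7 + 5·43 = 80 + 141 + 56 + 40 + 7 + 215 = 539; overall_A = 539/15 = 35.9333.
Version B weighted sum = 1·89 + 3·36 + 4·41 + 1·62 + 1·5 + 5·39 = 89 + 108 + 164 + 62 + 5 + 195 = 623; overall_B = 623/15 = 41.5333.
Difference = 35.9333 − 41.5333 = -5.6000 ≈ -5.6.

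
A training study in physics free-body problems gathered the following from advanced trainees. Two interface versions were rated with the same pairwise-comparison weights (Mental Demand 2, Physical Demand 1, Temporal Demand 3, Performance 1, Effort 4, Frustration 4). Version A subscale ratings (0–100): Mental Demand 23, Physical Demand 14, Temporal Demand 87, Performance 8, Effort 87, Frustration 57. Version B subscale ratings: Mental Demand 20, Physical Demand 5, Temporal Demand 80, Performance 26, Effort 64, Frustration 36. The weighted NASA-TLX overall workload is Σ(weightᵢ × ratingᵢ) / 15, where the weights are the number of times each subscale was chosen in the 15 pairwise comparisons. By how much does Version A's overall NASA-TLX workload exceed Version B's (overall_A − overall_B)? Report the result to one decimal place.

Version A weighted sum = 2·23 + 1·14 + 3·87 + 1·8 + 4·87 + 4·57 = 46 + 14 + 261 + 8 + 348 + 228 = 905; overall_A = 905/15 = 60.3333.
Version B weighted sum = 2·20 + 1·5 + 3·80 + 1·26 + 4·64 + 4·36 = 40 + 5 + 240 + 26 + 256 + 144 = 711; overall_B = 711/15 = 47.4000.
Difference = 60.3333 − 47.4000 = 12.9333 ≈ 12.9.

12.9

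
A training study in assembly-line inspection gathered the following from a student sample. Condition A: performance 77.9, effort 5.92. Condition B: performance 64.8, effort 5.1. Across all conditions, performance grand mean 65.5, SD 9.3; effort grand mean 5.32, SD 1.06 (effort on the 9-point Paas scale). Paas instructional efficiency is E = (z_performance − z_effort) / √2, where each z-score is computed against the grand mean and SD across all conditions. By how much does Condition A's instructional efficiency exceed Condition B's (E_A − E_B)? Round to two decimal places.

Condition A: z_P = (77.9 − 65.5)/9.3 = 1.3333; z_E = (5.92 − 5.32)/1.06 = 0.5660; E_A = (1.3333 − 0.5660)/√2 = 0.5426.
Condition B: z_P = (64.8 − 65.5)/9.3 = -0.0753; z_E = (5.1 − 5.32)/1.06 = -0.2075; E_B = (-0.0753 − (-0.2075))/√2 = 0.0935.
E_A − E_B = 0.5426 − 0.0935 = 0.4491 ≈ 0.45.

0.45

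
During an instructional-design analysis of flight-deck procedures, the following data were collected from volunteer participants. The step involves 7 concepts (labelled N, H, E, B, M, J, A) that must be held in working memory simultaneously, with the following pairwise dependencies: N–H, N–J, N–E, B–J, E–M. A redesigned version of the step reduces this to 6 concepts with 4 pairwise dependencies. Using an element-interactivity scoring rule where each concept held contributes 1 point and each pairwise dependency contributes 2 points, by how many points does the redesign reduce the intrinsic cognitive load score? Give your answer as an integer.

3

Original: 7 × 1 + 5 × 2 = 7 + 10 = 17.
Redesigned: 6 × 1 + 4 × 2 = 6 + 8 = 14.
Reduction = 17 − 14 = 3.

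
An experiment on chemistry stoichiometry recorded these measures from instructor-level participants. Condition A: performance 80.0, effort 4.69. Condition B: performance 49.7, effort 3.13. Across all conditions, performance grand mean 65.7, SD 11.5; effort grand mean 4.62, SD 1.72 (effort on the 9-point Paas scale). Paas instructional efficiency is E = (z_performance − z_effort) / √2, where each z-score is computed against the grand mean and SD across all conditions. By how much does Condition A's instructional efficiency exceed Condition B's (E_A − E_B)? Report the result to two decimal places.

Condition A: z_P = (80.0 − 65.7)/11.5 = 1.2435; z_E = (4.69 − 4.62)/1.72 = 0.0407; E_A = (1.2435 − 0.0407)/√2 = 0.8505.
Condition B: z_P = (49.7 − 65.7)/11.5 = -1.3913; z_E = (3.13 − 4.62)/1.72 = -0.8663; E_B = (-1.3913 − (-0.8663))/√2 = -0.3712.
E_A − E_B = 0.8505 − (-0.3712) = 1.2217 ≈ 1.22.

1.22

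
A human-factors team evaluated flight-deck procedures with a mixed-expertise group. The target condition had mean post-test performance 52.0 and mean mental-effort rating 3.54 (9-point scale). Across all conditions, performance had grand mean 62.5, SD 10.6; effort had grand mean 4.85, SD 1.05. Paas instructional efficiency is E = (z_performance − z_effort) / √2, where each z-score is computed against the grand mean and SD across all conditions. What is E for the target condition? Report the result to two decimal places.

0.18

z_performance = (52.0 − 62.5) / 10.6 = -10.5000 / 10.6 = -0.9906.
z_effort = (3.54 − 4.85) / 1.05 = -1.3100 / 1.05 = -1.2476.
z_P − z_E = -0.9906 − (-1.2476) = 0.2570.
E = 0.2570 / √2 = 0.2570 / 1.41421 = 0.1817 ≈ 0.18.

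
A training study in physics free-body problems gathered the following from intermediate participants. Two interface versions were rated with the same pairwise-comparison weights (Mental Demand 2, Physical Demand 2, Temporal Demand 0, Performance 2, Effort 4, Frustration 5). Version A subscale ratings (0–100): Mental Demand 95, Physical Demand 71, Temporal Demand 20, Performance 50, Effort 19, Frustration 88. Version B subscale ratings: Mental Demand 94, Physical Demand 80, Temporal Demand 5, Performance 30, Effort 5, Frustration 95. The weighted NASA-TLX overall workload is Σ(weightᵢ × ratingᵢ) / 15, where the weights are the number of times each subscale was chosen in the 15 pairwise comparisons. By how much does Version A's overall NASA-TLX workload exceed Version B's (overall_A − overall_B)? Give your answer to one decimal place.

Version A weighted sum = 2·95 + 2·71 + 0·20 + 2·50 + 4·19 + 5·88 = 190 + 142 + 0 + 100 + 76 + 440 = 948; overall_A = 948/15 = 63.2000.
Version B weighted sum = 2·94 + 2·80 + 0·5 + 2·30 + 4·5 + 5·95 = 188 + 160 + 0 + 60 + 20 + 475 = 903; overall_B = 903/15 = 60.2000.
Difference = 63.2000 − 60.2000 = 3.0000 ≈ 3.0.

3.0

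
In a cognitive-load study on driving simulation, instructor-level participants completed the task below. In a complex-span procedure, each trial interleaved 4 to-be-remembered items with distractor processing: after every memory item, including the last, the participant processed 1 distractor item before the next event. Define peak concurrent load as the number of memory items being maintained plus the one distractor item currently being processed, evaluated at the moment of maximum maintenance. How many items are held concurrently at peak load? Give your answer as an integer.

Maintenance is greatest during the distractor(s) after memory item 4: all 4 memory items are being held.
One distractor item is concurrently being processed.
Peak concurrent load = 4 + 1 = 5 items.

5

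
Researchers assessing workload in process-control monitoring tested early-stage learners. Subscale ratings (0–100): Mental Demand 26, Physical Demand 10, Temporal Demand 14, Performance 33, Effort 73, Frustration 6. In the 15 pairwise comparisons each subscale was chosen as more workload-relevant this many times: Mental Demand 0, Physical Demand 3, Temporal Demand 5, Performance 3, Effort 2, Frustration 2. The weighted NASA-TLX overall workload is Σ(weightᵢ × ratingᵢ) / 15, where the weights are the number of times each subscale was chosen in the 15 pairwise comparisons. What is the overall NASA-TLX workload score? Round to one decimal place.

The tallies are the weights (they sum to 15).
Weighted sum = 0·26 + 3·10 + 5·14 + 3·33 + 2·73 + 2·6
            = 0 + 30 + 70 + 99 + 146 + 12 = 357.
Overall workload = 357 / 15 = 23.8000 ≈ 23.8.

23.8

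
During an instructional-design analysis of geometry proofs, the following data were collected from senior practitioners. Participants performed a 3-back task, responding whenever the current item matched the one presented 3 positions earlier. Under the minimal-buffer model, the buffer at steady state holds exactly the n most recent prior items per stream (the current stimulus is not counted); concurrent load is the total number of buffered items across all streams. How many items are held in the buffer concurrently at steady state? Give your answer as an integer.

The buffer holds the 3 most recent prior items.
Steady-state concurrent load = 3 items.

3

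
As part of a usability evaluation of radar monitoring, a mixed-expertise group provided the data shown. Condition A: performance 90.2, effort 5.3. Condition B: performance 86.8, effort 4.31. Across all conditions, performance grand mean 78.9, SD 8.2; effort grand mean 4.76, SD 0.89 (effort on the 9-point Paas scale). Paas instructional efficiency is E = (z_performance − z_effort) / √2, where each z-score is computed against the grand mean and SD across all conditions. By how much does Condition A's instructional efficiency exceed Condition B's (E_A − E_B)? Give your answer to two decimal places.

Condition A: z_P = (90.2 − 78.9)/8.2 = 1.3780; z_E = (5.3 − 4.76)/0.89 = 0.6067; E_A = (1.3780 − 0.6067)/√2 = 0.5454.
Condition B: z_P = (86.8 − 78.9)/8.2 = 0.9634; z_E = (4.31 − 4.76)/0.89 = -0.5056; E_B = (0.9634 − (-0.5056))/√2 = 1.0387.
E_A − E_B = 0.5454 − 1.0387 = -0.4933 ≈ -0.49.

-0.49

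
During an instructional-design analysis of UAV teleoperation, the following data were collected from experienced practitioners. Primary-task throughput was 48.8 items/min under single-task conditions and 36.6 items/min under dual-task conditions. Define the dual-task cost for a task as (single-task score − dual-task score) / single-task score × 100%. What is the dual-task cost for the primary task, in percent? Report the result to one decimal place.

25.0

Cost = (48.8 − 36.6) / 48.8 × 100%
     = 12.2000 / 48.8 × 100% = 25.0000%.
≈ 25.0%.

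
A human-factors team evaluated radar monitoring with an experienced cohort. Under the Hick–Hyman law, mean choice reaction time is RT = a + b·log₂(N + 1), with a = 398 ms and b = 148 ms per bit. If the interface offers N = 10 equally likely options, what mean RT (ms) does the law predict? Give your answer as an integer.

log₂(10 + 1) = log₂(11) = 3.4594.
RT = 398 + 148 × 3.4594 = 398 + 511.9912 = 909.9912 ms.
≈ 910 ms.

910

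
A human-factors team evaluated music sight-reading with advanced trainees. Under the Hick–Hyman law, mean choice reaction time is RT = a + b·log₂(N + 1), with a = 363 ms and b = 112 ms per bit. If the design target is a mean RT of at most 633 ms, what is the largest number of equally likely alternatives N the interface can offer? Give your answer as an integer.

4

Set 363 + 112·log₂(N + 1) ≤ 633.
log₂(N + 1) ≤ (633 − 363) / 112 = 2.4107.
N + 1 ≤ 2^2.4107 = 5.3173.
N ≤ 4.3173, so the largest integer N is 4.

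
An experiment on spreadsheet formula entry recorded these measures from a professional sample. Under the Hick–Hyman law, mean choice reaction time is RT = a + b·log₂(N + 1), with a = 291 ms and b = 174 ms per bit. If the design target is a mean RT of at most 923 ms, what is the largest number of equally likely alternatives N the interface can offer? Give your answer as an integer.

11

Set 291 + 174·log₂(N + 1) ≤ 923.
log₂(N + 1) ≤ (923 − 291) / 174 = 3.6322.
N + 1 ≤ 2^3.6322 = 12.3994.
N ≤ 11.3994, so the largest integer N is 11.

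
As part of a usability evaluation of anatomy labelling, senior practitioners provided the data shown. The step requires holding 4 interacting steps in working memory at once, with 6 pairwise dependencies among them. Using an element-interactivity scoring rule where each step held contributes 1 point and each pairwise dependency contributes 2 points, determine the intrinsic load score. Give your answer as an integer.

16

Element contribution: 4 × 1 = 4.
Interaction contribution: 6 × 2 = 12.
Intrinsic load = 4 + 12 = 16.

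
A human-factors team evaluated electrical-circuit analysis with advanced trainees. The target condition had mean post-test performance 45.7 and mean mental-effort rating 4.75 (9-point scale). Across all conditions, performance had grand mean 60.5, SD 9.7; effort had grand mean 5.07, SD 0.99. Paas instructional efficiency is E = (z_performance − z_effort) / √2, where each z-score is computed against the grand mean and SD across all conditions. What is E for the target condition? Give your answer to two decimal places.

-0.85

z_performance = (45.7 − 60.5) / 9.7 = -14.8000 / 9.7 = -1.5258.
z_effort = (4.75 − 5.07) / 0.99 = -0.3200 / 0.99 = -0.3232.
z_P − z_E = -1.5258 − (-0.3232) = -1.2026.
E = -1.2026 / √2 = -1.2026 / 1.41421 = -0.8504 ≈ -0.85.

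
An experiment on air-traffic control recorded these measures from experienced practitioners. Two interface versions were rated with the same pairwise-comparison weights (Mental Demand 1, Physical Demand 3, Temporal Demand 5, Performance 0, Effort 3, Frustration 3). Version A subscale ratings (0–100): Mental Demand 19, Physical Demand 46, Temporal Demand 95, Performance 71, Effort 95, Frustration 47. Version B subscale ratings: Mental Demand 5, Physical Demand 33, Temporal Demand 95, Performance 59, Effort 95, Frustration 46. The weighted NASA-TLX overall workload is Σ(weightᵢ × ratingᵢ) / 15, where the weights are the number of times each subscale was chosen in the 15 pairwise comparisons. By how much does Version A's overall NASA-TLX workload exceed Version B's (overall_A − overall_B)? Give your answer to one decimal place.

Version A weighted sum = 1·19 + 3·46 + 5·95 + 0·71 + 3·95 + 3·47 = 19 + 138 + 475 + 0 + 285 + 141 = 1058; overall_A = 1058/15 = 70.5333.
Version B weighted sum = 1·5 + 3·33 + 5·95 + 0·59 + 3·95 + 3·46 = 5 + 99 + 475 + 0 + 285 + 138 = 1002; overall_B = 1002/15 = 66.8000.
Difference = 70.5333 − 66.8000 = 3.7333 ≈ 3.7.

3.7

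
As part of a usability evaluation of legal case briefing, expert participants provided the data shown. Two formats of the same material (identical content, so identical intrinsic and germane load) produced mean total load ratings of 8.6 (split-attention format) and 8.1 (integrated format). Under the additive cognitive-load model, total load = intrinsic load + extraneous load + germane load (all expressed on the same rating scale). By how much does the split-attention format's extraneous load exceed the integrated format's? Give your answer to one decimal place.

Intrinsic and germane load are equal across formats, so the difference in total load equals the difference in extraneous load.
Extraneous-load difference = 8.6 − 8.1 = 0.5.

0.5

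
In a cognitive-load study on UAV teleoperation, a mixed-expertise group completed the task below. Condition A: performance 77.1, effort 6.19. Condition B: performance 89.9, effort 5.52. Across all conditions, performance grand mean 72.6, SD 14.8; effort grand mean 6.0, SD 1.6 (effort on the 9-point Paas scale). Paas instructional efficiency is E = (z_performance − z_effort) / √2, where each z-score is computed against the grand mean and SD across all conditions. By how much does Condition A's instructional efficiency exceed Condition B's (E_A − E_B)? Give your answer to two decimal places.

Condition A: z_P = (77.1 − 72.6)/14.8 = 0.3041; z_E = (6.19 − 6.0)/1.6 = 0.1188; E_A = (0.3041 − 0.1188)/√2 = 0.1310.
Condition B: z_P = (89.9 − 72.6)/14.8 = 1.1689; z_E = (5.52 − 6.0)/1.6 = -0.3000; E_B = (1.1689 − (-0.3000))/√2 = 1.0387.
E_A − E_B = 0.1310 − 1.0387 = -0.9077 ≈ -0.91.

-0.91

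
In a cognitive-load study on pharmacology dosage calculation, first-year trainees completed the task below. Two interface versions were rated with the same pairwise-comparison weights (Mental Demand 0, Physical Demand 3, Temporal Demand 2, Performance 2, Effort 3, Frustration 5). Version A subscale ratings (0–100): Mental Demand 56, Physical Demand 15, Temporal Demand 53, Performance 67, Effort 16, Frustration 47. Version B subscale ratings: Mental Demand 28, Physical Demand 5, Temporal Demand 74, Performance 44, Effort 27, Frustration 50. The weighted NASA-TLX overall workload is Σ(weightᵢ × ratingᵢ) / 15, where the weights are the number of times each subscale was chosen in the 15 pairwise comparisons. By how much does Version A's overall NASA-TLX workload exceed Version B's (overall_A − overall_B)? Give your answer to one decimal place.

-0.9

Version A weighted sum = 0·56 + 3·15 + 2·53 + 2·67 + 3·16 + 5·47 = 0 + 45 + 106 + 134 + 48 + 235 = 568; overall_A = 568/15 = 37.8667.
Version B weighted sum = 0·28 + 3·5 + 2·74 + 2·44 + 3·27 + 5·50 = 0 + 15 + 148 + 88 + 81 + 250 = 582; overall_B = 582/15 = 38.8000.
Difference = 37.8667 − 38.8000 = -0.9333 ≈ -0.9.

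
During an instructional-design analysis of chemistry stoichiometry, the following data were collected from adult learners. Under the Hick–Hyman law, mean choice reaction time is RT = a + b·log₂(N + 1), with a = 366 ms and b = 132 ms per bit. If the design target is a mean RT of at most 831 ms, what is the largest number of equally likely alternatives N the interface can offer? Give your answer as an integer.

10

Set 366 + 132·log₂(N + 1) ≤ 831.
log₂(N + 1) ≤ (831 − 366) / 132 = 3.5227.
N + 1 ≤ 2^3.5227 = 11.4931.
N ≤ 10.4931, so the largest integer N is 10.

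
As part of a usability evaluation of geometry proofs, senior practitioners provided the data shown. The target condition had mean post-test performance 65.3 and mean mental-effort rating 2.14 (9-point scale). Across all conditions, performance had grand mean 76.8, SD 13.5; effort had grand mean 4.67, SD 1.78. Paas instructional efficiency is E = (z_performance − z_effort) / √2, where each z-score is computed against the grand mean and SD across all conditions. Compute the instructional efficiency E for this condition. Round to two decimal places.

z_performance = (65.3 − 76.8) / 13.5 = -11.5000 / 13.5 = -0.8519.
z_effort = (2.14 − 4.67) / 1.78 = -2.5300 / 1.78 = -1.4213.
z_P − z_E = -0.8519 − (-1.4213) = 0.5694.
E = 0.5694 / √2 = 0.5694 / 1.41421 = 0.4026 ≈ 0.40.

0.40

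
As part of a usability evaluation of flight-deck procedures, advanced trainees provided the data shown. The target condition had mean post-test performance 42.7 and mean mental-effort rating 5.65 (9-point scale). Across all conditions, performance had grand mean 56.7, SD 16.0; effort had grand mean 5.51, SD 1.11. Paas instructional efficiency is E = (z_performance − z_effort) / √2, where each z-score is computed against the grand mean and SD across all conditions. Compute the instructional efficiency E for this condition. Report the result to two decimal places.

-0.71

z_performance = (42.7 − 56.7) / 16.0 = -14.0000 / 16.0 = -0.8750.
z_effort = (5.65 − 5.51) / 1.11 = 0.1400 / 1.11 = 0.1261.
z_P − z_E = -0.8750 − 0.1261 = -1.0011.
E = -1.0011 / √2 = -1.0011 / 1.41421 = -0.7079 ≈ -0.71.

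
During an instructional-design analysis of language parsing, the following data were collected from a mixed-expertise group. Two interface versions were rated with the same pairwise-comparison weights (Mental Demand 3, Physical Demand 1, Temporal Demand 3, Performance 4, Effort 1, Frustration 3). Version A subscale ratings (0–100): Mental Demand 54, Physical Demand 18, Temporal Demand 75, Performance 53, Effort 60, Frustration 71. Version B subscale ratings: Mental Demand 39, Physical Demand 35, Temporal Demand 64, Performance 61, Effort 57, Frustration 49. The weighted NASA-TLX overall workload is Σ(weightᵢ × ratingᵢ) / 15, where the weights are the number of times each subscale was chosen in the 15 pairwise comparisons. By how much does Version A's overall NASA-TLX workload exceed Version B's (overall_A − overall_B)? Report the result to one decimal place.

6.5

Version A weighted sum = 3·54 + 1·18 + 3·75 + 4·53 + 1·60 + 3·71 = 162 + 18 + 225 + 212 + 60 + 213 = 890; overall_A = 890/15 = 59.3333.
Version B weighted sum = 3·39 + 1·35 + 3·64 + 4·61 + 1·57 + 3·49 = 117 + 35 + 192 + 244 + 57 + 147 = 792; overall_B = 792/15 = 52.8000.
Difference = 59.3333 − 52.8000 = 6.5333 ≈ 6.5.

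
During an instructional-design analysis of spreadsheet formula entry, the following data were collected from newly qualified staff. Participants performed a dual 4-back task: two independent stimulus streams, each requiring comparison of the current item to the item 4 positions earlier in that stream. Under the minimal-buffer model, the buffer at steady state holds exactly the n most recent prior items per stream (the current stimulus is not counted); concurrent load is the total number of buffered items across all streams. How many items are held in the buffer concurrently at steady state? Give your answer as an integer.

8

Each stream's buffer holds its 4 most recent prior items.
Two independent streams: 2 × 4 = 8 buffered items at steady state.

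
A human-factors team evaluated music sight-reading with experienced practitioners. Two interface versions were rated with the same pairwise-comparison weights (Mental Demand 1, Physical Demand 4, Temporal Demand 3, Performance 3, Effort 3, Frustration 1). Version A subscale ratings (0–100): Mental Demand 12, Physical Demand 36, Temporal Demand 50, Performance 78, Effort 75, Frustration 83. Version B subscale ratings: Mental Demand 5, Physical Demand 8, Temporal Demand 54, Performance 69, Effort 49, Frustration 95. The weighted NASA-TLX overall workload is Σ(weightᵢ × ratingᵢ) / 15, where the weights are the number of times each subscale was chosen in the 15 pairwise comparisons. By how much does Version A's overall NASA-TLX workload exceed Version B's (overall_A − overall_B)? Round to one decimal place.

Version A weighted sum = 1·12 + 4·36 + 3·50 + 3·78 + 3·75 + 1·83 = 12 + 144 + 150 + 234 + 225 + 83 = 848; overall_A = 848/15 = 56.5333.
Version B weighted sum = 1·5 + 4·8 + 3·54 + 3·69 + 3·49 + 1·95 = 5 + 32 + 162 + 207 + 147 + 95 = 648; overall_B = 648/15 = 43.2000.
Difference = 56.5333 − 43.2000 = 13.3333 ≈ 13.3.

13.3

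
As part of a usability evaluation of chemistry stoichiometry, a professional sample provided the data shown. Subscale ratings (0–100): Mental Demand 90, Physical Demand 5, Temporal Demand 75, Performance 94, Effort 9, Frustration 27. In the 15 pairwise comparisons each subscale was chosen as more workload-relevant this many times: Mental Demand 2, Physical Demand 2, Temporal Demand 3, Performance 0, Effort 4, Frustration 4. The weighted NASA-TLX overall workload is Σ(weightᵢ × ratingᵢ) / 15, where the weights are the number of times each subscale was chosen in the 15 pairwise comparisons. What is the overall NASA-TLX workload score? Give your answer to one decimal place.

The tallies are the weights (they sum to 15).
Weighted sum = 2·90 + 2·5 + 3·75 + 0·94 + 4·9 + 4·27
            = 180 + 10 + 225 + 0 + 36 + 108 = 559.
Overall workload = 559 / 15 = 37.2667 ≈ 37.3.

37.3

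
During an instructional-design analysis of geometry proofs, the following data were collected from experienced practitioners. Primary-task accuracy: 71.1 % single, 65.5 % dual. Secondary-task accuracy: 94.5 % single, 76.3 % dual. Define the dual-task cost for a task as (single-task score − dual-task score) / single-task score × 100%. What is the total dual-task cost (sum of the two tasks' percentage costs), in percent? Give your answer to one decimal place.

27.1

Primary cost = (71.1 − 65.5) / 71.1 × 100% = 7.8762%.
Secondary cost = (94.5 − 76.3) / 94.5 × 100% = 19.2593%.
Total = 7.8762% + 19.2593% = 27.1355% ≈ 27.1%.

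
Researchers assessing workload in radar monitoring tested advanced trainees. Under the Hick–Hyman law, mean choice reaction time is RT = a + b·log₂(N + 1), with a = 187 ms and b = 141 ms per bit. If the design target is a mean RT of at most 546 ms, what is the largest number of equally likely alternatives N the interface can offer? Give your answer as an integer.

4

Set 187 + 141·log₂(N + 1) ≤ 546.
log₂(N + 1) ≤ (546 − 187) / 141 = 2.5461.
N + 1 ≤ 2^2.5461 = 5.8405.
N ≤ 4.8405, so the largest integer N is 4.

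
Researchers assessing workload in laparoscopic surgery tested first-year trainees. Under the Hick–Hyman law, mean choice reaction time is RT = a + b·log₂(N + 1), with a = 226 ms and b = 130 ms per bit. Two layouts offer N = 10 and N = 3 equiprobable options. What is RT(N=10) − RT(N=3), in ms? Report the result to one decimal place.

RT(10) = 226 + 130·log₂(11) = 226 + 130·3.4594 = 675.7220 ms.
RT(3) = 226 + 130·log₂(4) = 226 + 130·2.0000 = 486.0000 ms.
Difference = 675.7220 − 486.0000 = 189.7220 ≈ 189.7 ms.

189.7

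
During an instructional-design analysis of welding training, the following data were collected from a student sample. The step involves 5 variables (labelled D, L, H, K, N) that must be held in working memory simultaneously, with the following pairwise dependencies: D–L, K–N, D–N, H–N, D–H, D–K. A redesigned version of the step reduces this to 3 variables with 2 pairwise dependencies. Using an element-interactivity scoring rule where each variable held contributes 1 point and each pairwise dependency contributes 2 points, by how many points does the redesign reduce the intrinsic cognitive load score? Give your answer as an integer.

Original: 5 × 1 + 6 × 2 = 5 + 12 = 17.
Redesigned: 3 × 1 + 2 × 2 = 3 + 4 = 7.
Reduction = 17 − 7 = 10.

10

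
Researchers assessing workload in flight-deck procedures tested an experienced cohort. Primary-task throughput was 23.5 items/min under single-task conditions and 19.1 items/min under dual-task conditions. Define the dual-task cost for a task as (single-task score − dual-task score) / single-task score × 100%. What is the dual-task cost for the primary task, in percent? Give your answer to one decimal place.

18.7

Cost = (23.5 − 19.1) / 23.5 × 100%
     = 4.4000 / 23.5 × 100% = 18.7234%.
≈ 18.7%.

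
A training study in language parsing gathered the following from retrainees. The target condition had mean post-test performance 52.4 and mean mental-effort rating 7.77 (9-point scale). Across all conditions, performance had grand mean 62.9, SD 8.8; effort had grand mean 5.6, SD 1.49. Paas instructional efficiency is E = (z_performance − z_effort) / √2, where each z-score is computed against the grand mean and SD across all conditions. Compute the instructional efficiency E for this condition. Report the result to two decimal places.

-1.87

z_performance = (52.4 − 62.9) / 8.8 = -10.5000 / 8.8 = -1.1932.
z_effort = (7.77 − 5.6) / 1.49 = 2.1700 / 1.49 = 1.4564.
z_P − z_E = -1.1932 − 1.4564 = -2.6496.
E = -2.6496 / √2 = -2.6496 / 1.41421 = -1.8736 ≈ -1.87.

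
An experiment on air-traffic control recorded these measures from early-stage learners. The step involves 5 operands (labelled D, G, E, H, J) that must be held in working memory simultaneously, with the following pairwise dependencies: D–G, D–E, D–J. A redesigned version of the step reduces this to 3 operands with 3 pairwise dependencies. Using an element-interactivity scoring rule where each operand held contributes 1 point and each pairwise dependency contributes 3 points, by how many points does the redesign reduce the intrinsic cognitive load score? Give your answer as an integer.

2

Original: 5 × 1 + 3 × 3 = 5 + 9 = 14.
Redesigned: 3 × 1 + 3 × 3 = 3 + 9 = 12.
Reduction = 14 − 12 = 2.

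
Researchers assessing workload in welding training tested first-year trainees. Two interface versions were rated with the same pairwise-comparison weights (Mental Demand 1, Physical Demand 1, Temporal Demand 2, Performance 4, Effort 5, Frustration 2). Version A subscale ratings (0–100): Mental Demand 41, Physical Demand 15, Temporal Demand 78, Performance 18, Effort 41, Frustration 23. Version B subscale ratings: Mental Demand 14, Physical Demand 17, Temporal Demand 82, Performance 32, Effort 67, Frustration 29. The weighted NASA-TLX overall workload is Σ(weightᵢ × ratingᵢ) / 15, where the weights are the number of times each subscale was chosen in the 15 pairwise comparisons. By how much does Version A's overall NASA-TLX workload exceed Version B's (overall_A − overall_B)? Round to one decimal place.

Version A weighted sum = 1·41 + 1·15 + 2·78 + 4·18 + 5·41 + 2·23 = 41 + 15 + 156 + 72 + 205 + 46 = 535; overall_A = 535/15 = 35.6667.
Version B weighted sum = 1·14 + 1·17 + 2·82 + 4·32 + 5·67 + 2·29 = 14 + 17 + 164 + 128 + 335 + 58 = 716; overall_B = 716/15 = 47.7333.
Difference = 35.6667 − 47.7333 = -12.0666 ≈ -12.1.

-12.1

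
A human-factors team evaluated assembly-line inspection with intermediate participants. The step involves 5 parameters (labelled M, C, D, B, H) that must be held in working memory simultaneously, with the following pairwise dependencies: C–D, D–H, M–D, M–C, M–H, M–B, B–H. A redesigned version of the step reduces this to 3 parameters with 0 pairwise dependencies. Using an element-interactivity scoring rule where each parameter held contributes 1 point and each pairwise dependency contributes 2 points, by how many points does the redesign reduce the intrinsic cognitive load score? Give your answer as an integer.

16

Original: 5 × 1 + 7 × 2 = 5 + 14 = 19.
Redesigned: 3 × 1 + 0 × 2 = 3 + 0 = 3.
Reduction = 19 − 3 = 16.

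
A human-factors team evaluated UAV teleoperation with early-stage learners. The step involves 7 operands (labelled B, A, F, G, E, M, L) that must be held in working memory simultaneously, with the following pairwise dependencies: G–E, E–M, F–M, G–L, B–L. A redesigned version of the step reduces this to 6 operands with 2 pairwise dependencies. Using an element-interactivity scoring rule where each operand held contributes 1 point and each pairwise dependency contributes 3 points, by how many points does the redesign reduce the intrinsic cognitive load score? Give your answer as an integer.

10

Original: 7 × 1 + 5 × 3 = 7 + 15 = 22.
Redesigned: 6 × 1 + 2 × 3 = 6 + 6 = 12.
Reduction = 22 − 12 = 10.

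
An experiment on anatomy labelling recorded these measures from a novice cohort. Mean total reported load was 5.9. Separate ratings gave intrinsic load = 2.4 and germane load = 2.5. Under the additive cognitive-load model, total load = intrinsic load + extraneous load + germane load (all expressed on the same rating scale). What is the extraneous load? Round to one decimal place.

extraneous load = total − intrinsic − germane
             = 5.9 − 2.4 − 2.5 = 1.0.

1.0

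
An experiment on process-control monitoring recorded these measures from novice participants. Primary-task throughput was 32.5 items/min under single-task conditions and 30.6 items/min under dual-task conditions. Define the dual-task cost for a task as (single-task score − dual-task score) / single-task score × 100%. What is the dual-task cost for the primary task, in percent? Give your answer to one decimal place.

5.8

Cost = (32.5 − 30.6) / 32.5 × 100%
     = 1.9000 / 32.5 × 100% = 5.8462%.
≈ 5.8%.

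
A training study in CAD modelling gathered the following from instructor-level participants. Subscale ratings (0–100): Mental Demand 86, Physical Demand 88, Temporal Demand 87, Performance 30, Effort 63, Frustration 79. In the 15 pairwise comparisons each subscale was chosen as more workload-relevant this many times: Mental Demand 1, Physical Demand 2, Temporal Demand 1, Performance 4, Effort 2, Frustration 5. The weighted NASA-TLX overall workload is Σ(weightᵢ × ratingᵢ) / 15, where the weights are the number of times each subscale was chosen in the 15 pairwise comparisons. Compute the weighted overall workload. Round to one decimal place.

66.0

The tallies are the weights (they sum to 15).
Weighted sum = 1·86 + 2·88 + 1·87 + 4·30 + 2·63 + 5·79
            = 86 + 176 + 87 + 120 + 126 + 395 = 990.
Overall workload = 990 / 15 = 66.0000 ≈ 66.0.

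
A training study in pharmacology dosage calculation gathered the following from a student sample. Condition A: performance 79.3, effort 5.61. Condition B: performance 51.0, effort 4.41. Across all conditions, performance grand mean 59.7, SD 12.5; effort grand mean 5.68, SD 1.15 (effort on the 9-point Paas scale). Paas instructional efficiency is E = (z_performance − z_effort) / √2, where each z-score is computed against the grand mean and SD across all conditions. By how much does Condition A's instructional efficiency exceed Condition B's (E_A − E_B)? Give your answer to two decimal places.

0.86

Condition A: z_P = (79.3 − 59.7)/12.5 = 1.5680; z_E = (5.61 − 5.68)/1.15 = -0.0609; E_A = (1.5680 − (-0.0609))/√2 = 1.1518.
Condition B: z_P = (51.0 − 59.7)/12.5 = -0.6960; z_E = (4.41 − 5.68)/1.15 = -1.1043; E_B = (-0.6960 − (-1.1043))/√2 = 0.2887.
E_A − E_B = 1.1518 − 0.2887 = 0.8631 ≈ 0.86.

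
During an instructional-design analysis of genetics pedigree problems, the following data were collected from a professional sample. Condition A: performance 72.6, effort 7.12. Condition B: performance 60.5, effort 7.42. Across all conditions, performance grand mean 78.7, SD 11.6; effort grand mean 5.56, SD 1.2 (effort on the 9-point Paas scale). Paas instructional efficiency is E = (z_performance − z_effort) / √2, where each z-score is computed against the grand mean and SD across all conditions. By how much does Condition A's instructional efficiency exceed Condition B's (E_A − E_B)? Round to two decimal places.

0.91

Condition A: z_P = (72.6 − 78.7)/11.6 = -0.5259; z_E = (7.12 − 5.56)/1.2 = 1.3000; E_A = (-0.5259 − 1.3000)/√2 = -1.2911.
Condition B: z_P = (60.5 − 78.7)/11.6 = -1.5690; z_E = (7.42 − 5.56)/1.2 = 1.5500; E_B = (-1.5690 − 1.5500)/√2 = -2.2055.
E_A − E_B = -1.2911 − (-2.2055) = 0.9144 ≈ 0.91.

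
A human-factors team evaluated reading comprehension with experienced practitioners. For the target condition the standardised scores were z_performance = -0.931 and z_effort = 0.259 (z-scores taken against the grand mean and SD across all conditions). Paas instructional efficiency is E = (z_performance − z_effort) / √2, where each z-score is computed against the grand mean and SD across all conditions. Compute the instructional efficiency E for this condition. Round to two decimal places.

z_P − z_E = -0.931 − 0.259 = -1.1900.
E = -1.1900 / √2 = -1.1900 / 1.41421 = -0.8415 ≈ -0.84.

-0.84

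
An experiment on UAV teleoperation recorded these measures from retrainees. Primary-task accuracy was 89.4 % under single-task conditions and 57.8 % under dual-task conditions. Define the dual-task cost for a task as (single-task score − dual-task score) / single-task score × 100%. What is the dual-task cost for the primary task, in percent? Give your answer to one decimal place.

Cost = (89.4 − 57.8) / 89.4 × 100%
     = 31.6000 / 89.4 × 100% = 35.3468%.
≈ 35.3%.

35.3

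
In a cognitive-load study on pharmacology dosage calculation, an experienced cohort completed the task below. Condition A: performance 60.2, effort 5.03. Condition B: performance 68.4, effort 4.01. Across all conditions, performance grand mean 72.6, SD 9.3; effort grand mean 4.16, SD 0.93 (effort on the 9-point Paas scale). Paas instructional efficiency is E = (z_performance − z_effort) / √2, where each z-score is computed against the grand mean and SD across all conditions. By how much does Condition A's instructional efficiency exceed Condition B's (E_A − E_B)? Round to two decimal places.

-1.40

Condition A: z_P = (60.2 − 72.6)/9.3 = -1.3333; z_E = (5.03 − 4.16)/0.93 = 0.9355; E_A = (-1.3333 − 0.9355)/√2 = -1.6043.
Condition B: z_P = (68.4 − 72.6)/9.3 = -0.4516; z_E = (4.01 − 4.16)/0.93 = -0.1613; E_B = (-0.4516 − (-0.1613))/√2 = -0.2053.
E_A − E_B = -1.6043 − (-0.2053) = -1.3990 ≈ -1.40.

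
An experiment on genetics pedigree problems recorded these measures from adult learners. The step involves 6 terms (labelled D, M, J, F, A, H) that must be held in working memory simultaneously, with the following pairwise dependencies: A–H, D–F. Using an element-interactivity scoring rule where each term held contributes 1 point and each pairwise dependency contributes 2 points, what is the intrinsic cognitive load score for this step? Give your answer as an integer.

10

Count of terms held simultaneously: 6.
Count of pairwise dependencies listed: 2.
Element contribution: 6 × 1 = 6.
Interaction contribution: 2 × 2 = 4.
Intrinsic load = 6 + 4 = 10.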